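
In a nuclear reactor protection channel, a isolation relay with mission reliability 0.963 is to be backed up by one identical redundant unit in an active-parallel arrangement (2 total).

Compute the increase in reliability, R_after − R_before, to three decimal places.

0.036

R_before = 0.963
R_after = 1 − (1 − 0.963)^2 = 0.999
ΔR = 0.999 − 0.963 = 0.036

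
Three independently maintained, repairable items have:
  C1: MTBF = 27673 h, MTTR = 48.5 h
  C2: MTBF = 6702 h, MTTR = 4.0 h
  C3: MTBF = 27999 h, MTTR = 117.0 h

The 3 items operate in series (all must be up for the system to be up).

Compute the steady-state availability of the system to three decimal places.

0.994

A(C1) = MTBF/(MTBF+MTTR) = 27673/(27673+48.5) = 0.998250
A(C2) = MTBF/(MTBF+MTTR) = 6702/(6702+4.0) = 0.999404
A(C3) = MTBF/(MTBF+MTTR) = 27999/(27999+117.0) = 0.995839
Series availability: 0.998250 × 0.999404 × 0.995839 = 0.994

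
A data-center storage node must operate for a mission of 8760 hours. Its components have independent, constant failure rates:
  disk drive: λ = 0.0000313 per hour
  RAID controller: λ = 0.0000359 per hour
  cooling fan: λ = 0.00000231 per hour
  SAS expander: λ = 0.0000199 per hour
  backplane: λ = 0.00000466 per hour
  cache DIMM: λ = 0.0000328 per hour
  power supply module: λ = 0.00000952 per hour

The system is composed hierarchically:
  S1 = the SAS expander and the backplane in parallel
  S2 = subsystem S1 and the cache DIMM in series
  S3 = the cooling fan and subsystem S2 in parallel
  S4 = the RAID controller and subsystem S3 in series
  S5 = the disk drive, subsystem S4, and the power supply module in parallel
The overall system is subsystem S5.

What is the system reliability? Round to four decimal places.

R(disk drive) = exp(−0.0000313 × 8760) = 0.760189
R(RAID controller) = exp(−0.0000359 × 8760) = 0.730166
R(cooling fan) = exp(−0.00000231 × 8760) = 0.979968
R(SAS expander) = exp(−0.0000199 × 8760) = 0.840025
R(backplane) = exp(−0.00000466 × 8760) = 0.960000
R(cache DIMM) = exp(−0.0000328 × 8760) = 0.750266
R(power supply module) = exp(−0.00000952 × 8760) = 0.919987
Parallel (SAS expander and backplane): 1 − (1 − 0.840025)(1 − 0.960000) = 0.993601
Series ([0.993601] and cache DIMM): 0.993601 × 0.750266 = 0.745465
Parallel (cooling fan and [0.745465]): 1 − (1 − 0.979968)(1 − 0.745465) = 0.994901
Series (RAID controller and [0.994901]): 0.730166 × 0.994901 = 0.726443
Parallel (disk drive, [0.726443], and power supply module): 1 − (1 − 0.760189)(1 − 0.726443)(1 − 0.919987) = 0.9948

0.9948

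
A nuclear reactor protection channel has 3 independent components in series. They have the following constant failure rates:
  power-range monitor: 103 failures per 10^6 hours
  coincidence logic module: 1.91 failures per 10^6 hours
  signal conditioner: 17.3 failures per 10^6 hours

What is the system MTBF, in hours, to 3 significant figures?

8180

Series of exponential components: λ_sys = Σ λ_i
λ_sys = 0.000103 + 0.00000191 + 0.0000173 = 1.2221e-04 /h
MTBF = 1 / λ_sys = 8180 h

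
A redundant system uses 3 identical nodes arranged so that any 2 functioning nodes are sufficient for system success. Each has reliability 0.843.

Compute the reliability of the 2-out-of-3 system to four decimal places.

0.9338

R = Σ_{i=2}^{3} C(3,i) p^i (1−p)^{3−i} with p = 0.843
C(3,2)·0.843^2·0.157^1 = 0.334716
C(3,3)·0.843^3·0.157^0 = 0.599077
Sum = 0.9338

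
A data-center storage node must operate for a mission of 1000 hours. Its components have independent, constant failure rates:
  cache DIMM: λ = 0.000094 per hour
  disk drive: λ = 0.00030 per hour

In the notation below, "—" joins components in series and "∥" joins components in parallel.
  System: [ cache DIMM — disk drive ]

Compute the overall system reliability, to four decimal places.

0.6744

R(cache DIMM) = exp(−0.000094 × 1000) = 0.910283
R(disk drive) = exp(−0.00030 × 1000) = 0.740818
Series (cache DIMM and disk drive): 0.910283 × 0.740818 = 0.6744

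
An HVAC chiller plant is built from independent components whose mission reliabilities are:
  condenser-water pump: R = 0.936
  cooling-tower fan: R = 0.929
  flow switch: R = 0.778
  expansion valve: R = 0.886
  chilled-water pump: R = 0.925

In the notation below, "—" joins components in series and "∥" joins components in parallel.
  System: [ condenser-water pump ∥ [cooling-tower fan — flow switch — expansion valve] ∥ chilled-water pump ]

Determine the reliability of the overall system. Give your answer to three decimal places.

Series (cooling-tower fan, flow switch, and expansion valve): 0.92900 × 0.77800 × 0.88600 = 0.64037
Parallel (condenser-water pump, [0.64037], and chilled-water pump): 1 − (1 − 0.93600)(1 − 0.64037)(1 − 0.92500) = 0.998

0.998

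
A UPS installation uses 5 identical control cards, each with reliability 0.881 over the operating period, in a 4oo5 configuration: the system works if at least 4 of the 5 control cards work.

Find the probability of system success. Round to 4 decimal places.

0.8892

R = Σ_{i=4}^{5} C(5,i) p^i (1−p)^{5−i} with p = 0.881
C(5,4)·0.881^4·0.119^1 = 0.358443
C(5,5)·0.881^5·0.119^0 = 0.530737
Sum = 0.8892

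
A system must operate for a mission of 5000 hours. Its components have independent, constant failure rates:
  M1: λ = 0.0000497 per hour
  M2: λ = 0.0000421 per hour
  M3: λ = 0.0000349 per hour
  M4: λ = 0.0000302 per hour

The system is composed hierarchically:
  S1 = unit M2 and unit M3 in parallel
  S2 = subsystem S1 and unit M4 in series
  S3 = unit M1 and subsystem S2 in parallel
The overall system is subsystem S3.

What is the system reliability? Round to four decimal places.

R(M1) = exp(−0.0000497 × 5000) = 0.779970
R(M2) = exp(−0.0000421 × 5000) = 0.810179
R(M3) = exp(−0.0000349 × 5000) = 0.839877
R(M4) = exp(−0.0000302 × 5000) = 0.859848
Parallel (M2 and M3): 1 − (1 − 0.810179)(1 − 0.839877) = 0.969605
Series ([0.969605] and M4): 0.969605 × 0.859848 = 0.833713
Parallel (M1 and [0.833713]): 1 − (1 − 0.779970)(1 − 0.833713) = 0.9634

0.9634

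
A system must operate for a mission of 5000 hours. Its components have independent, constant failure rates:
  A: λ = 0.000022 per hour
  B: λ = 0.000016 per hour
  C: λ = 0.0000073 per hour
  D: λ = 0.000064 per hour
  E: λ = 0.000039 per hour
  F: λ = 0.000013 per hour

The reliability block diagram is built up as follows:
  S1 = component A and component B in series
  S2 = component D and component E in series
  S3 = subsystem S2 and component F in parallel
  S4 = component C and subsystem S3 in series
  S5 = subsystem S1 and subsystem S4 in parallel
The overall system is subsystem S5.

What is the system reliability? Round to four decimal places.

0.9896

R(A) = exp(−0.000022 × 5000) = 0.895834
R(B) = exp(−0.000016 × 5000) = 0.923116
R(C) = exp(−0.0000073 × 5000) = 0.964158
R(D) = exp(−0.000064 × 5000) = 0.726149
R(E) = exp(−0.000039 × 5000) = 0.822835
R(F) = exp(−0.000013 × 5000) = 0.937067
Series (A and B): 0.895834 × 0.923116 = 0.826959
Series (D and E): 0.726149 × 0.822835 = 0.597501
Parallel ([0.597501] and F): 1 − (1 − 0.597501)(1 − 0.937067) = 0.974670
Series (C and [0.974670]): 0.964158 × 0.974670 = 0.939736
Parallel ([0.826959] and [0.939736]): 1 − (1 − 0.826959)(1 − 0.939736) = 0.9896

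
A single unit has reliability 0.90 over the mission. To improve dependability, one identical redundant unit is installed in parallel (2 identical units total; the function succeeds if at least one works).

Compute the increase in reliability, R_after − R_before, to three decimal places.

0.090

R_before = 0.90
R_after = 1 − (1 − 0.90)^2 = 0.990
ΔR = 0.990 − 0.90 = 0.090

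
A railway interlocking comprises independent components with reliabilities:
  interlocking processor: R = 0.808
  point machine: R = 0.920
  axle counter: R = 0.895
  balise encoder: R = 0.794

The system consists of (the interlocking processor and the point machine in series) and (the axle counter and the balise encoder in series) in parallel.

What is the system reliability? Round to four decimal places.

0.9257

Series (interlocking processor and point machine): 0.808000 × 0.920000 = 0.743360
Series (axle counter and balise encoder): 0.895000 × 0.794000 = 0.710630
Parallel ([0.743360] and [0.710630]): 1 − (1 − 0.743360)(1 − 0.710630) = 0.9257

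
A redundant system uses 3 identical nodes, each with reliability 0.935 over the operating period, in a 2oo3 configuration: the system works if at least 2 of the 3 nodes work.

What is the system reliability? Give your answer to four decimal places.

R = Σ_{i=2}^{3} C(3,i) p^i (1−p)^{3−i} with p = 0.935
C(3,2)·0.935^2·0.065^1 = 0.170474
C(3,3)·0.935^3·0.065^0 = 0.817400
Sum = 0.9879

0.9879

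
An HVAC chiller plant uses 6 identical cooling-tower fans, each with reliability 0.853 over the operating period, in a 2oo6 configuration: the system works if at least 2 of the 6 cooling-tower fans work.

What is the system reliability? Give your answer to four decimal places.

R = Σ_{i=2}^{6} C(6,i) p^i (1−p)^{6−i} with p = 0.853
C(6,2)·0.853^2·0.147^4 = 0.005096
C(6,3)·0.853^3·0.147^3 = 0.039430
C(6,4)·0.853^4·0.147^2 = 0.171602
C(6,5)·0.853^5·0.147^1 = 0.398303
C(6,6)·0.853^6·0.147^0 = 0.385207
Sum = 0.9996

0.9996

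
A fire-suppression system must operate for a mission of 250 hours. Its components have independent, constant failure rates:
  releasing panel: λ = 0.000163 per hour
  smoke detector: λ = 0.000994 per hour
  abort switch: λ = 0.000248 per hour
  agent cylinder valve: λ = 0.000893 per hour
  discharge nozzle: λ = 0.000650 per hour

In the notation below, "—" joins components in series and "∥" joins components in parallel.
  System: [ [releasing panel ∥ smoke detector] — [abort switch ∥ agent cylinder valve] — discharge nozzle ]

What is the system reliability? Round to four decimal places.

R(releasing panel) = exp(−0.000163 × 250) = 0.960069
R(smoke detector) = exp(−0.000994 × 250) = 0.779970
R(abort switch) = exp(−0.000248 × 250) = 0.939883
R(agent cylinder valve) = exp(−0.000893 × 250) = 0.799915
R(discharge nozzle) = exp(−0.000650 × 250) = 0.850016
Parallel (releasing panel and smoke detector): 1 − (1 − 0.960069)(1 − 0.779970) = 0.991214
Parallel (abort switch and agent cylinder valve): 1 − (1 − 0.939883)(1 − 0.799915) = 0.987971
Series ([0.991214], [0.987971], and discharge nozzle): 0.991214 × 0.987971 × 0.850016 = 0.8324

0.8324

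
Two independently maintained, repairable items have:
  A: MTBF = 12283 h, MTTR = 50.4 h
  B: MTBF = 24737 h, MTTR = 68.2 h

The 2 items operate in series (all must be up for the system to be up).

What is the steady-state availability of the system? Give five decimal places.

A(A) = MTBF/(MTBF+MTTR) = 12283/(12283+50.4) = 0.995914
A(B) = MTBF/(MTBF+MTTR) = 24737/(24737+68.2) = 0.997251
Series availability: 0.995914 × 0.997251 = 0.99318

0.99318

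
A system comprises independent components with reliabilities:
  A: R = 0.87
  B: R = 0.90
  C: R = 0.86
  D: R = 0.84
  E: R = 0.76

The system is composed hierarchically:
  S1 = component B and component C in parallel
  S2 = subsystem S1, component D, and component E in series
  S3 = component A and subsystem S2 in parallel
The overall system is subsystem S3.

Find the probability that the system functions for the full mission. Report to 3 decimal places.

0.952

Parallel (B and C): 1 − (1 − 0.90000)(1 − 0.86000) = 0.98600
Series ([0.98600], D, and E): 0.98600 × 0.84000 × 0.76000 = 0.62946
Parallel (A and [0.62946]): 1 − (1 − 0.87000)(1 − 0.62946) = 0.952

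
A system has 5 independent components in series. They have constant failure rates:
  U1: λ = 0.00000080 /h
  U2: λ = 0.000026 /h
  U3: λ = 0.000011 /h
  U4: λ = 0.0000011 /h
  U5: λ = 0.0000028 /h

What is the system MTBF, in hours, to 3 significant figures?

24000

Series of exponential components: λ_sys = Σ λ_i
λ_sys = 0.00000080 + 0.000026 + 0.000011 + 0.0000011 + 0.0000028 = 4.1700e-05 /h
MTBF = 1 / λ_sys = 24000 h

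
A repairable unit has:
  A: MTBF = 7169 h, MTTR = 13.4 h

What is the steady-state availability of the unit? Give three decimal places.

A(A) = MTBF/(MTBF+MTTR) = 7169/(7169+13.4) = 0.998

0.998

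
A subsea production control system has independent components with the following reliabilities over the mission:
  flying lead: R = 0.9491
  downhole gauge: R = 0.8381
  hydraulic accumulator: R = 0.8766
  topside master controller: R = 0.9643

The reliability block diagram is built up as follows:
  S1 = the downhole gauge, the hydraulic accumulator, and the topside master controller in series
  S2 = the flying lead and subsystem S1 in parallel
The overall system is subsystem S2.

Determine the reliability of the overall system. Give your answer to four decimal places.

0.9852

Series (downhole gauge, hydraulic accumulator, and topside master controller): 0.838100 × 0.876600 × 0.964300 = 0.708450
Parallel (flying lead and [0.708450]): 1 − (1 − 0.949100)(1 − 0.708450) = 0.9852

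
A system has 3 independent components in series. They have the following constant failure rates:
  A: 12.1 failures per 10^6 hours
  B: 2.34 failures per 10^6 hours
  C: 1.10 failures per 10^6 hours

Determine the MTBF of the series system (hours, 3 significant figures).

64400

Series of exponential components: λ_sys = Σ λ_i
λ_sys = 0.0000121 + 0.00000234 + 0.00000110 = 1.5540e-05 /h
MTBF = 1 / λ_sys = 64400 h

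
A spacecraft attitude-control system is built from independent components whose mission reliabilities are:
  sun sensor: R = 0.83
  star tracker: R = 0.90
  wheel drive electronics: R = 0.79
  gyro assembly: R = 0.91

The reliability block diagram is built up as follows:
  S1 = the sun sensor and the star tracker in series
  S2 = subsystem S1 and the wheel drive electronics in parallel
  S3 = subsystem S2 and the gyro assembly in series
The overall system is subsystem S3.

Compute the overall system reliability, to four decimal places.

Series (sun sensor and star tracker): 0.830000 × 0.900000 = 0.747000
Parallel ([0.747000] and wheel drive electronics): 1 − (1 − 0.747000)(1 − 0.790000) = 0.946870
Series ([0.946870] and gyro assembly): 0.946870 × 0.910000 = 0.8617

0.8617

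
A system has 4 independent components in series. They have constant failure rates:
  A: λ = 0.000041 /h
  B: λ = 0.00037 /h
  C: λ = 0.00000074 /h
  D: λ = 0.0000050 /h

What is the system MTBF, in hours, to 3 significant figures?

Series of exponential components: λ_sys = Σ λ_i
λ_sys = 0.000041 + 0.00037 + 0.00000074 + 0.0000050 = 4.1674e-04 /h
MTBF = 1 / λ_sys = 2400 h

2400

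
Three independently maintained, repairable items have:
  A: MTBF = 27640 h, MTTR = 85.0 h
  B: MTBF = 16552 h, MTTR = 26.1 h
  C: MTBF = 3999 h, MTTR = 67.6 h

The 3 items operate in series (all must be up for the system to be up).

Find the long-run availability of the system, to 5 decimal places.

0.97882

A(A) = MTBF/(MTBF+MTTR) = 27640/(27640+85.0) = 0.996934
A(B) = MTBF/(MTBF+MTTR) = 16552/(16552+26.1) = 0.998426
A(C) = MTBF/(MTBF+MTTR) = 3999/(3999+67.6) = 0.983377
Series availability: 0.996934 × 0.998426 × 0.983377 = 0.97882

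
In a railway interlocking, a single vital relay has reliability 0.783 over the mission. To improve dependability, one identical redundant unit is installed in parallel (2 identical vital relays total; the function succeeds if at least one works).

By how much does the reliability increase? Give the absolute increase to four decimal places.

R_before = 0.783
R_after = 1 − (1 − 0.783)^2 = 0.9529
ΔR = 0.9529 − 0.783 = 0.1699

0.1699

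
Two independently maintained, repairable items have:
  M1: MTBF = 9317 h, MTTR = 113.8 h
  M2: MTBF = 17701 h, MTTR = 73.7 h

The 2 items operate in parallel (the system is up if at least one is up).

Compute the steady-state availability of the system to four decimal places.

0.9999

A(M1) = MTBF/(MTBF+MTTR) = 9317/(9317+113.8) = 0.987933
A(M2) = MTBF/(MTBF+MTTR) = 17701/(17701+73.7) = 0.995854
Parallel availability: 1 − (1 − 0.987933)(1 − 0.995854) = 0.9999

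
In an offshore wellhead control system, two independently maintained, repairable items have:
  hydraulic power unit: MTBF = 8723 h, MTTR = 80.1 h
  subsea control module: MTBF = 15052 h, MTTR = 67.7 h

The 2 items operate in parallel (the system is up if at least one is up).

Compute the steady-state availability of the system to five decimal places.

0.99996

A(hydraulic power unit) = MTBF/(MTBF+MTTR) = 8723/(8723+80.1) = 0.990901
A(subsea control module) = MTBF/(MTBF+MTTR) = 15052/(15052+67.7) = 0.995522
Parallel availability: 1 − (1 − 0.990901)(1 − 0.995522) = 0.99996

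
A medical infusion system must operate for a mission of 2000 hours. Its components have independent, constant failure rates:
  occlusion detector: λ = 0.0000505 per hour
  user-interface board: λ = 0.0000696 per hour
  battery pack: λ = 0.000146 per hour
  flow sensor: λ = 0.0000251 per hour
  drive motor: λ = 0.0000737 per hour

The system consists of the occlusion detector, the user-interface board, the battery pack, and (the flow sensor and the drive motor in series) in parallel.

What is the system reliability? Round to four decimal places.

0.9994

R(occlusion detector) = exp(−0.0000505 × 2000) = 0.903933
R(user-interface board) = exp(−0.0000696 × 2000) = 0.870054
R(battery pack) = exp(−0.000146 × 2000) = 0.746769
R(flow sensor) = exp(−0.0000251 × 2000) = 0.951039
R(drive motor) = exp(−0.0000737 × 2000) = 0.862949
Series (flow sensor and drive motor): 0.951039 × 0.862949 = 0.820698
Parallel (occlusion detector, user-interface board, battery pack, and [0.820698]): 1 − (1 − 0.903933)(1 − 0.870054)(1 − 0.746769)(1 − 0.820698) = 0.9994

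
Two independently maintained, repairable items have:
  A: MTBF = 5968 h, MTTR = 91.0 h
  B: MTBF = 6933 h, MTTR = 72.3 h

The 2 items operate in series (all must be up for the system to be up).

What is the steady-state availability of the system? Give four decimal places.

0.9748

A(A) = MTBF/(MTBF+MTTR) = 5968/(5968+91.0) = 0.984981
A(B) = MTBF/(MTBF+MTTR) = 6933/(6933+72.3) = 0.989679
Series availability: 0.984981 × 0.989679 = 0.9748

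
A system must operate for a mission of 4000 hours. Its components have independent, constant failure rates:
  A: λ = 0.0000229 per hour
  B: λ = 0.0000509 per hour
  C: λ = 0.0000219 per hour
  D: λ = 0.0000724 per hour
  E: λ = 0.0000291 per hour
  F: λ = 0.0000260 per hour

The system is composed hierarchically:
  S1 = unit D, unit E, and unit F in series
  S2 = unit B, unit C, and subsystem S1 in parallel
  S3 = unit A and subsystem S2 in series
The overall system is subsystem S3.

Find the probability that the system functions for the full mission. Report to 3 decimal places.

R(A) = exp(−0.0000229 × 4000) = 0.91247
R(B) = exp(−0.0000509 × 4000) = 0.81579
R(C) = exp(−0.0000219 × 4000) = 0.91613
R(D) = exp(−0.0000724 × 4000) = 0.74856
R(E) = exp(−0.0000291 × 4000) = 0.89012
R(F) = exp(−0.0000260 × 4000) = 0.90123
Series (D, E, and F): 0.74856 × 0.89012 × 0.90123 = 0.60050
Parallel (B, C, and [0.60050]): 1 − (1 − 0.81579)(1 − 0.91613)(1 − 0.60050) = 0.99383
Series (A and [0.99383]): 0.91247 × 0.99383 = 0.907

0.907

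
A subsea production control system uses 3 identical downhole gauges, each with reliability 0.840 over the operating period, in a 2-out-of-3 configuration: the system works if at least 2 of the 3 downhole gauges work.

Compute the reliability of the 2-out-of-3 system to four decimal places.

0.9314

R = Σ_{i=2}^{3} C(3,i) p^i (1−p)^{3−i} with p = 0.840
C(3,2)·0.840^2·0.160^1 = 0.338688
C(3,3)·0.840^3·0.160^0 = 0.592704
Sum = 0.9314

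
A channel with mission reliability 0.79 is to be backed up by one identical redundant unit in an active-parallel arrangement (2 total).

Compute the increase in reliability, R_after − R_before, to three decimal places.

R_before = 0.79
R_after = 1 − (1 − 0.79)^2 = 0.956
ΔR = 0.956 − 0.79 = 0.166

0.166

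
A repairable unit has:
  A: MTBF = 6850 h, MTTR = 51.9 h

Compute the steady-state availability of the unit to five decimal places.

A(A) = MTBF/(MTBF+MTTR) = 6850/(6850+51.9) = 0.99248

0.99248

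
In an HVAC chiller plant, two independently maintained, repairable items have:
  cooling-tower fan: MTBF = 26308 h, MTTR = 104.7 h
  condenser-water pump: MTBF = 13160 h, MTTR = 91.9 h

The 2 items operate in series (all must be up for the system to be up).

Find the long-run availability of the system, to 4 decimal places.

0.9891

A(cooling-tower fan) = MTBF/(MTBF+MTTR) = 26308/(26308+104.7) = 0.996036
A(condenser-water pump) = MTBF/(MTBF+MTTR) = 13160/(13160+91.9) = 0.993065
Series availability: 0.996036 × 0.993065 = 0.9891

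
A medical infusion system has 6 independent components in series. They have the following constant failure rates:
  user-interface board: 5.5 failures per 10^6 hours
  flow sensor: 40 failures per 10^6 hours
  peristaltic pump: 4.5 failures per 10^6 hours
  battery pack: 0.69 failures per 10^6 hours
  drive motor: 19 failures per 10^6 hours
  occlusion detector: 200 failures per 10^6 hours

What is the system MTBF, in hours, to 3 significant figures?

3710

Series of exponential components: λ_sys = Σ λ_i
λ_sys = 0.0000055 + 0.000040 + 0.0000045 + 0.00000069 + 0.000019 + 0.00020 = 2.6969e-04 /h
MTBF = 1 / λ_sys = 3710 h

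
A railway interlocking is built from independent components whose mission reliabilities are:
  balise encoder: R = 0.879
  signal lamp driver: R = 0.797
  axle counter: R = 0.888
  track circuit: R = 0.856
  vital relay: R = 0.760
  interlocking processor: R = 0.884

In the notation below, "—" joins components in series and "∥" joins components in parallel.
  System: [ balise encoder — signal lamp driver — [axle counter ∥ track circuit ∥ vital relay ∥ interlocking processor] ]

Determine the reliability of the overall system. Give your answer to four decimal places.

Parallel (axle counter, track circuit, vital relay, and interlocking processor): 1 − (1 − 0.888000)(1 − 0.856000)(1 − 0.760000)(1 − 0.884000) = 0.999551
Series (balise encoder, signal lamp driver, and [0.999551]): 0.879000 × 0.797000 × 0.999551 = 0.7002

0.7002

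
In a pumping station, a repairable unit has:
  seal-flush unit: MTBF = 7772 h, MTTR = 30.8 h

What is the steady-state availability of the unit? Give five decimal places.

0.99605

A(seal-flush unit) = MTBF/(MTBF+MTTR) = 7772/(7772+30.8) = 0.99605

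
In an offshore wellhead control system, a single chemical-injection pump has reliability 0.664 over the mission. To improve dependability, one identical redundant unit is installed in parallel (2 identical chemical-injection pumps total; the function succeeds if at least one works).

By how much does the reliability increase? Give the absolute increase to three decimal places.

0.223

R_before = 0.664
R_after = 1 − (1 − 0.664)^2 = 0.887
ΔR = 0.887 − 0.664 = 0.223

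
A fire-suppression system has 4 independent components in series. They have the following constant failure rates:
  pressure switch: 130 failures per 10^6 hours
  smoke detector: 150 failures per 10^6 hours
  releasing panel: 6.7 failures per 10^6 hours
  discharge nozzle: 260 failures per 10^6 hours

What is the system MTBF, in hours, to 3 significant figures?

1830

Series of exponential components: λ_sys = Σ λ_i
λ_sys = 0.00013 + 0.00015 + 0.0000067 + 0.00026 = 5.4670e-04 /h
MTBF = 1 / λ_sys = 1830 h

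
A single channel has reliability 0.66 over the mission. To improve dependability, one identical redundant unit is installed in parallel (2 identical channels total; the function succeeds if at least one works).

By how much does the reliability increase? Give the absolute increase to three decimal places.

R_before = 0.66
R_after = 1 − (1 − 0.66)^2 = 0.884
ΔR = 0.884 − 0.66 = 0.224

0.224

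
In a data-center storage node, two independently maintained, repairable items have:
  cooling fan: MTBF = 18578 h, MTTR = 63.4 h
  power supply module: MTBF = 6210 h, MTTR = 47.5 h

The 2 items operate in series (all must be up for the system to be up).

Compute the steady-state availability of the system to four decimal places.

0.9890

A(cooling fan) = MTBF/(MTBF+MTTR) = 18578/(18578+63.4) = 0.996599
A(power supply module) = MTBF/(MTBF+MTTR) = 6210/(6210+47.5) = 0.992409
Series availability: 0.996599 × 0.992409 = 0.9890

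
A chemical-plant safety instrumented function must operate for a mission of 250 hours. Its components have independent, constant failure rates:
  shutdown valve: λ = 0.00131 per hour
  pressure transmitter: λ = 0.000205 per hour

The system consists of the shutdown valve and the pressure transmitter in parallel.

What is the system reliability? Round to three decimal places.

R(shutdown valve) = exp(−0.00131 × 250) = 0.72072
R(pressure transmitter) = exp(−0.000205 × 250) = 0.95004
Parallel (shutdown valve and pressure transmitter): 1 − (1 − 0.72072)(1 − 0.95004) = 0.986

0.986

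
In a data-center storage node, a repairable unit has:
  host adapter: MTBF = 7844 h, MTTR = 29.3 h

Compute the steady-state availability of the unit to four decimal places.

0.9963

A(host adapter) = MTBF/(MTBF+MTTR) = 7844/(7844+29.3) = 0.9963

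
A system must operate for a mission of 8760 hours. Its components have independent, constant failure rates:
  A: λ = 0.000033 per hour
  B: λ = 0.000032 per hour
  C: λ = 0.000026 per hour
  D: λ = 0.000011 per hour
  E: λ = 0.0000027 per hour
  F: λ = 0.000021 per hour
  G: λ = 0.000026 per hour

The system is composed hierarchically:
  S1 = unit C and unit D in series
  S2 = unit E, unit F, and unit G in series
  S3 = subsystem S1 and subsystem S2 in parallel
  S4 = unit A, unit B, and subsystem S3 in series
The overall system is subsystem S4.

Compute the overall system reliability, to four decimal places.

0.5106

R(A) = exp(−0.000033 × 8760) = 0.748952
R(B) = exp(−0.000032 × 8760) = 0.755542
R(C) = exp(−0.000026 × 8760) = 0.796315
R(D) = exp(−0.000011 × 8760) = 0.908137
R(E) = exp(−0.0000027 × 8760) = 0.976626
R(F) = exp(−0.000021 × 8760) = 0.831969
R(G) = exp(−0.000026 × 8760) = 0.796315
Series (C and D): 0.796315 × 0.908137 = 0.723163
Series (E, F, and G): 0.976626 × 0.831969 × 0.796315 = 0.647024
Parallel ([0.723163] and [0.647024]): 1 − (1 − 0.723163)(1 − 0.647024) = 0.902283
Series (A, B, and [0.902283]): 0.748952 × 0.755542 × 0.902283 = 0.5106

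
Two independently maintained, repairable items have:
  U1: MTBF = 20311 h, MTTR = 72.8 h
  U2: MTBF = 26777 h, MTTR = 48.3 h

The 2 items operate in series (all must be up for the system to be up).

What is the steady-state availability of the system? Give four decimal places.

A(U1) = MTBF/(MTBF+MTTR) = 20311/(20311+72.8) = 0.996429
A(U2) = MTBF/(MTBF+MTTR) = 26777/(26777+48.3) = 0.998199
Series availability: 0.996429 × 0.998199 = 0.9946

0.9946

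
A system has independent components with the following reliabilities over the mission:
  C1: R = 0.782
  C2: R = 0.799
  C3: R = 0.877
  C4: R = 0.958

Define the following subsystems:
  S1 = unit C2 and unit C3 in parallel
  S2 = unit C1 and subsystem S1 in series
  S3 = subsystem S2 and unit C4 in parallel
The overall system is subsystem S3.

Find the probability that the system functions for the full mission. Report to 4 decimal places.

0.9900

Parallel (C2 and C3): 1 − (1 − 0.799000)(1 − 0.877000) = 0.975277
Series (C1 and [0.975277]): 0.782000 × 0.975277 = 0.762667
Parallel ([0.762667] and C4): 1 − (1 − 0.762667)(1 − 0.958000) = 0.9900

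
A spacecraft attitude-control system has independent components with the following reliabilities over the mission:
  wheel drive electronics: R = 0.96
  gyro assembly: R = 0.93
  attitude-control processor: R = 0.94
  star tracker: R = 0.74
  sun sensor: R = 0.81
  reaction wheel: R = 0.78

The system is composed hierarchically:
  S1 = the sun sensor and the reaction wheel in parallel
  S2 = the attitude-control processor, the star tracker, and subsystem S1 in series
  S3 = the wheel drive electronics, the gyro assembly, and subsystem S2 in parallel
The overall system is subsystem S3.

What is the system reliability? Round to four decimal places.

0.9991

Parallel (sun sensor and reaction wheel): 1 − (1 − 0.810000)(1 − 0.780000) = 0.958200
Series (attitude-control processor, star tracker, and [0.958200]): 0.940000 × 0.740000 × 0.958200 = 0.666524
Parallel (wheel drive electronics, gyro assembly, and [0.666524]): 1 − (1 − 0.960000)(1 − 0.930000)(1 − 0.666524) = 0.9991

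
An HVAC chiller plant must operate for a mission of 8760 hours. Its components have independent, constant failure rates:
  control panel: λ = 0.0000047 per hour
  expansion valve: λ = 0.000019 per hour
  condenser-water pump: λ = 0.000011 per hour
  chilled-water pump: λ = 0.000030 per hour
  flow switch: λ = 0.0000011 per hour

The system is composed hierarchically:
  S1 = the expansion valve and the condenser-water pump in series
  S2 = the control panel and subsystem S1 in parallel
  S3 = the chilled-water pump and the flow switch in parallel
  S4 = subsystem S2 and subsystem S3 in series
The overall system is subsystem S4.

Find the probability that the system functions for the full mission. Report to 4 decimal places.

R(control panel) = exp(−0.0000047 × 8760) = 0.959664
R(expansion valve) = exp(−0.000019 × 8760) = 0.846674
R(condenser-water pump) = exp(−0.000011 × 8760) = 0.908137
R(chilled-water pump) = exp(−0.000030 × 8760) = 0.768896
R(flow switch) = exp(−0.0000011 × 8760) = 0.990410
Series (expansion valve and condenser-water pump): 0.846674 × 0.908137 = 0.768896
Parallel (control panel and [0.768896]): 1 − (1 − 0.959664)(1 − 0.768896) = 0.990678
Parallel (chilled-water pump and flow switch): 1 − (1 − 0.768896)(1 − 0.990410) = 0.997784
Series ([0.990678] and [0.997784]): 0.990678 × 0.997784 = 0.9885

0.9885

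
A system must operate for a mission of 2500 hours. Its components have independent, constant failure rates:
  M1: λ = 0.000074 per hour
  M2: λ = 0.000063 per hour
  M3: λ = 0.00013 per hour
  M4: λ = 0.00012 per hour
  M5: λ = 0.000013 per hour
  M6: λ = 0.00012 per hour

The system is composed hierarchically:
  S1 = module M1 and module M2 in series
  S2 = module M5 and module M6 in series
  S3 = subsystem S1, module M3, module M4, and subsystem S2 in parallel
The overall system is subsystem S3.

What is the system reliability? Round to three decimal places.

R(M1) = exp(−0.000074 × 2500) = 0.83110
R(M2) = exp(−0.000063 × 2500) = 0.85428
R(M3) = exp(−0.00013 × 2500) = 0.72253
R(M4) = exp(−0.00012 × 2500) = 0.74082
R(M5) = exp(−0.000013 × 2500) = 0.96802
R(M6) = exp(−0.00012 × 2500) = 0.74082
Series (M1 and M2): 0.83110 × 0.85428 = 0.70999
Series (M5 and M6): 0.96802 × 0.74082 = 0.71713
Parallel ([0.70999], M3, M4, and [0.71713]): 1 − (1 − 0.70999)(1 − 0.72253)(1 − 0.74082)(1 − 0.71713) = 0.994

0.994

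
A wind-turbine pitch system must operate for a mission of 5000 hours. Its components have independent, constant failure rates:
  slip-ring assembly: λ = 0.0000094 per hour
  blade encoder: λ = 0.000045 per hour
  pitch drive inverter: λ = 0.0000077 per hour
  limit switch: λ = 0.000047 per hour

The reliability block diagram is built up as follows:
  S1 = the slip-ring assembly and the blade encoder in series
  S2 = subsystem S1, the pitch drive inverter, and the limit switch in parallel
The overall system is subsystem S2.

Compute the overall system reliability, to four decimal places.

R(slip-ring assembly) = exp(−0.0000094 × 5000) = 0.954087
R(blade encoder) = exp(−0.000045 × 5000) = 0.798516
R(pitch drive inverter) = exp(−0.0000077 × 5000) = 0.962232
R(limit switch) = exp(−0.000047 × 5000) = 0.790571
Series (slip-ring assembly and blade encoder): 0.954087 × 0.798516 = 0.761854
Parallel ([0.761854], pitch drive inverter, and limit switch): 1 − (1 − 0.761854)(1 − 0.962232)(1 − 0.790571) = 0.9981

0.9981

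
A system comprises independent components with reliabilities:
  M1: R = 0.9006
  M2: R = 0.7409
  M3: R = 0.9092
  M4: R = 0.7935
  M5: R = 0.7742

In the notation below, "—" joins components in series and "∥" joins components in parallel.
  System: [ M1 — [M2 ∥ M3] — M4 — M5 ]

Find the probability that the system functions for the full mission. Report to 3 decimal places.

0.540

Parallel (M2 and M3): 1 − (1 − 0.74090)(1 − 0.90920) = 0.97647
Series (M1, [0.97647], M4, and M5): 0.90060 × 0.97647 × 0.79350 × 0.77420 = 0.540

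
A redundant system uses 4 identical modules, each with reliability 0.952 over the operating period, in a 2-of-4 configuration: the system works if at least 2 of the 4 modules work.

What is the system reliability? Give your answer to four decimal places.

0.9996

R = Σ_{i=2}^{4} C(4,i) p^i (1−p)^{4−i} with p = 0.952
C(4,2)·0.952^2·0.048^2 = 0.012529
C(4,3)·0.952^3·0.048^1 = 0.165658
C(4,4)·0.952^4·0.048^0 = 0.821387
Sum = 0.9996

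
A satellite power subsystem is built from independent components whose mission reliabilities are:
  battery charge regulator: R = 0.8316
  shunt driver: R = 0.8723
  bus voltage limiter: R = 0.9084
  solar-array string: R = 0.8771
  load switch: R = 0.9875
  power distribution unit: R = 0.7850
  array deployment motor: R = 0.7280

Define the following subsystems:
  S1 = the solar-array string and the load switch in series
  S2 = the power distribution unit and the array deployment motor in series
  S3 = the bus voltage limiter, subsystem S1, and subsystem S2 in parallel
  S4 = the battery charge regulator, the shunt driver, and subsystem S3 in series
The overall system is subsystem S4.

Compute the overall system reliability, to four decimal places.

Series (solar-array string and load switch): 0.877100 × 0.987500 = 0.866136
Series (power distribution unit and array deployment motor): 0.785000 × 0.728000 = 0.571480
Parallel (bus voltage limiter, [0.866136], and [0.571480]): 1 − (1 − 0.908400)(1 − 0.866136)(1 − 0.571480) = 0.994746
Series (battery charge regulator, shunt driver, and [0.994746]): 0.831600 × 0.872300 × 0.994746 = 0.7216

0.7216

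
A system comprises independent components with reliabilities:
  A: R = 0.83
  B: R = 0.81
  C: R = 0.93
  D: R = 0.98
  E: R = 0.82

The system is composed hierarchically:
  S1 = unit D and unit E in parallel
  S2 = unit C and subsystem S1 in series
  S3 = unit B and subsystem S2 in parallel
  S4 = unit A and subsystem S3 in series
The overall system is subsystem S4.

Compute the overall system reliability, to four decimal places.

0.8184

Parallel (D and E): 1 − (1 − 0.980000)(1 − 0.820000) = 0.996400
Series (C and [0.996400]): 0.930000 × 0.996400 = 0.926652
Parallel (B and [0.926652]): 1 − (1 − 0.810000)(1 − 0.926652) = 0.986064
Series (A and [0.986064]): 0.830000 × 0.986064 = 0.8184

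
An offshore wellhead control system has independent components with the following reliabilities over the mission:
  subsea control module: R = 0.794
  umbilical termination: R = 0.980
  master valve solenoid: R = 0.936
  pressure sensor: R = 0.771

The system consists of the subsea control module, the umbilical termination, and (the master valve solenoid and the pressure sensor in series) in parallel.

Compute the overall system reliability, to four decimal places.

Series (master valve solenoid and pressure sensor): 0.936000 × 0.771000 = 0.721656
Parallel (subsea control module, umbilical termination, and [0.721656]): 1 − (1 − 0.794000)(1 − 0.980000)(1 − 0.721656) = 0.9989

0.9989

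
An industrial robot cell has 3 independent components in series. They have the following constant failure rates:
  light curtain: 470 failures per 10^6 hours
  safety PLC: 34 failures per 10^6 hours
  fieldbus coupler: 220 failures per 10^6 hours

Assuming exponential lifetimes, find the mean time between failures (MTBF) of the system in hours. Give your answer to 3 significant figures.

1380

Series of exponential components: λ_sys = Σ λ_i
λ_sys = 0.00047 + 0.000034 + 0.00022 = 7.2400e-04 /h
MTBF = 1 / λ_sys = 1380 h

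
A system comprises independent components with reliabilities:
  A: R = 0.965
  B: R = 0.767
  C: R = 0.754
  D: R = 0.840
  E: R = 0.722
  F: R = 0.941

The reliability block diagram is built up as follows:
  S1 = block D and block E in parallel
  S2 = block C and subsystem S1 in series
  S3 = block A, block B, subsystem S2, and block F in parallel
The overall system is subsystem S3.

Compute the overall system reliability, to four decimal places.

0.9999

Parallel (D and E): 1 − (1 − 0.840000)(1 − 0.722000) = 0.955520
Series (C and [0.955520]): 0.754000 × 0.955520 = 0.720462
Parallel (A, B, [0.720462], and F): 1 − (1 − 0.965000)(1 − 0.767000)(1 − 0.720462)(1 − 0.941000) = 0.9999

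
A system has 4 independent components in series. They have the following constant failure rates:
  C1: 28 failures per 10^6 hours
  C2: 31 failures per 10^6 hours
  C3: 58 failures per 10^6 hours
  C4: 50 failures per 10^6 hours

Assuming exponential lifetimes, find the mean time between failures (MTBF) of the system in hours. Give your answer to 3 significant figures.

Series of exponential components: λ_sys = Σ λ_i
λ_sys = 0.000028 + 0.000031 + 0.000058 + 0.000050 = 1.6700e-04 /h
MTBF = 1 / λ_sys = 5990 h

5990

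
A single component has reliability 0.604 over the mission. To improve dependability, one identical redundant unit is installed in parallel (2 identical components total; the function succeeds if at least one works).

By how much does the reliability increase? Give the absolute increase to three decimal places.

R_before = 0.604
R_after = 1 − (1 − 0.604)^2 = 0.843
ΔR = 0.843 − 0.604 = 0.239

0.239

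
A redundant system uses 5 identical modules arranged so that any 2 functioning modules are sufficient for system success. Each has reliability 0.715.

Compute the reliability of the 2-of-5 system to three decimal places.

0.975

R = Σ_{i=2}^{5} C(5,i) p^i (1−p)^{5−i} with p = 0.715
C(5,2)·0.715^2·0.285^3 = 0.11834
C(5,3)·0.715^3·0.285^2 = 0.29690
C(5,4)·0.715^4·0.285^1 = 0.37243
C(5,5)·0.715^5·0.285^0 = 0.18687
Sum = 0.975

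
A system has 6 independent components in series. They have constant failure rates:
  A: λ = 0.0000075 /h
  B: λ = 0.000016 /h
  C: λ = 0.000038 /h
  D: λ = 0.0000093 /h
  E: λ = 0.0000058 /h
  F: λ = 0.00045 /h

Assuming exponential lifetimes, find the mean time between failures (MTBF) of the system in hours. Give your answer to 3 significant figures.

1900

Series of exponential components: λ_sys = Σ λ_i
λ_sys = 0.0000075 + 0.000016 + 0.000038 + 0.0000093 + 0.0000058 + 0.00045 = 5.2660e-04 /h
MTBF = 1 / λ_sys = 1900 h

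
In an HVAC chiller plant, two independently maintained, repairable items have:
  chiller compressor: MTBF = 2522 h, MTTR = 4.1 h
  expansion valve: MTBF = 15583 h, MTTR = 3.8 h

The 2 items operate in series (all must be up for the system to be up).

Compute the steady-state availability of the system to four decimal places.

A(chiller compressor) = MTBF/(MTBF+MTTR) = 2522/(2522+4.1) = 0.998377
A(expansion valve) = MTBF/(MTBF+MTTR) = 15583/(15583+3.8) = 0.999756
Series availability: 0.998377 × 0.999756 = 0.9981

0.9981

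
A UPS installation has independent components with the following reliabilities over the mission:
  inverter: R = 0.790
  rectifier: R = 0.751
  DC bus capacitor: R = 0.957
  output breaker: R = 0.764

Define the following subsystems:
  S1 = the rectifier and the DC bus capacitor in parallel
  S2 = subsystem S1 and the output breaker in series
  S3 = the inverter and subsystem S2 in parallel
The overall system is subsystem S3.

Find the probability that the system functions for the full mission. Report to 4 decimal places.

0.9487

Parallel (rectifier and DC bus capacitor): 1 − (1 − 0.751000)(1 − 0.957000) = 0.989293
Series ([0.989293] and output breaker): 0.989293 × 0.764000 = 0.755820
Parallel (inverter and [0.755820]): 1 − (1 − 0.790000)(1 − 0.755820) = 0.9487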